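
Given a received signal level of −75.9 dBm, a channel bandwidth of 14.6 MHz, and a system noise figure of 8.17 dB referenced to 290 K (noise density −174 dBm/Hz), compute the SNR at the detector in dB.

18.3 dB

Noise floor: N = −174 + 10 log₁₀(B) + NF
10 log₁₀(1.46×10⁷) = 71.64 dB
N = −174 + 71.64 + 8.17 = −94.19 dBm
SNR = P_sig − N = −75.9 − (−94.19) = 18.29 dB → 18.3 dB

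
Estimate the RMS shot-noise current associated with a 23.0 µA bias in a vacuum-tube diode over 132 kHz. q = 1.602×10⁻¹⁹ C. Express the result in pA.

I_n = √(2qI·B)
2qI·B = 2 × 1.602×10⁻¹⁹ × 2.30×10⁻⁵ × 1.32×10⁵ = 9.73×10⁻¹⁹ A²
I_n = √(9.73×10⁻¹⁹) = 9.86×10⁻¹⁰ A = 986 pA

986 pA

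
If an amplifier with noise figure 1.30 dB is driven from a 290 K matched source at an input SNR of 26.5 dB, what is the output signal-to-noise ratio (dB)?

By definition F = SNR_in/SNR_out, so in dB: SNR_out = SNR_in − NF
SNR_out = 26.5 − 1.30 = 25.20 dB

25.20 dB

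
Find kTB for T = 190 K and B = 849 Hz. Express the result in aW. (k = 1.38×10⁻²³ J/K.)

P_n = kTB = 1.38×10⁻²³ × 190 × 8.49×10² = 2.23×10⁻¹⁸ W = 2.23 aW

2.23 aW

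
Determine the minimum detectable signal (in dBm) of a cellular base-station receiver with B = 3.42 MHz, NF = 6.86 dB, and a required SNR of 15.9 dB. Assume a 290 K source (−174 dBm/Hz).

Sensitivity = −174 + 10 log₁₀(B) + NF + SNR_min
= −174 + 65.34 + 6.86 + 15.9
= −85.90 dBm → −85.9 dBm

−85.9 dBm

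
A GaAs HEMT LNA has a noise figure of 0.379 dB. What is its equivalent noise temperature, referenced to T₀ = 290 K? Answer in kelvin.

26.4 K

F = 10^(0.379/10) = 1.09119
T_e = (F − 1)·T₀ = (1.09119 − 1) × 290 = 26.4 K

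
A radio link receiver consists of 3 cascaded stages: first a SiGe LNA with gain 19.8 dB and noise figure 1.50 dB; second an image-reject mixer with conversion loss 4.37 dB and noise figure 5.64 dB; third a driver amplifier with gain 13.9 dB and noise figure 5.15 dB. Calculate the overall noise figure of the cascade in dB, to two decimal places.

Convert to linear (a loss of L dB is a gain of −L dB): F_i = 10^(NF_i/10), G_i = 10^(G_i,dB/10)
  Stage 1: F_1 = 10^(1.50/10) = 1.413, G_1 = 10^(19.8/10) = 95.50
  Stage 2: F_2 = 10^(5.64/10) = 3.664, G_2 = 10^(−4.37/10) = 0.3656
  Stage 3: F_3 = 10^(5.15/10) = 3.273, G_3 = 10^(13.9/10) = 24.55
Friis cascade:
  F = 1.413 + (3.664 − 1)/95.50 + (3.273 − 1)/34.91 = 1.506
NF = 10 log₁₀(1.506) = 1.78 dB

1.78 dB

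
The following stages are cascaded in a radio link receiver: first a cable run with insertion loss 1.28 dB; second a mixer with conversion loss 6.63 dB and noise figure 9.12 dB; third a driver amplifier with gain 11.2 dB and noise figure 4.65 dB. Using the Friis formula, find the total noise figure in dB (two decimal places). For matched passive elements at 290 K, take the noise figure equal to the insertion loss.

Convert to linear (a loss of L dB is a gain of −L dB): F_i = 10^(NF_i/10), G_i = 10^(G_i,dB/10)
  Stage 1: F_1 = 10^(1.28/10) = 1.343, G_1 = 10^(−1.28/10) = 0.7447
  Stage 2: F_2 = 10^(9.12/10) = 8.166, G_2 = 10^(−6.63/10) = 0.2173
  Stage 3: F_3 = 10^(4.65/10) = 2.917, G_3 = 10^(11.2/10) = 13.18
Friis cascade:
  F = 1.343 + (8.166 − 1)/0.7447 + (2.917 − 1)/0.1618 = 22.81
NF = 10 log₁₀(22.81) = 13.58 dB

13.58 dB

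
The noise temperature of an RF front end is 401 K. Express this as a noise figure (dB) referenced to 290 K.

F = 1 + T_e/T₀ = 1 + 401/290 = 2.38276
NF = 10 log₁₀(2.38276) = 3.77 dB

3.77 dB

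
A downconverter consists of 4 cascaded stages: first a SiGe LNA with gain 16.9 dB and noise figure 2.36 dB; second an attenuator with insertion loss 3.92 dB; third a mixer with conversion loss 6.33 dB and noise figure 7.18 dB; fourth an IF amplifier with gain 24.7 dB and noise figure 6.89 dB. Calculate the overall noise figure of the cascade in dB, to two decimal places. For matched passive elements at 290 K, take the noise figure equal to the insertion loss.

Convert to linear (a loss of L dB is a gain of −L dB): F_i = 10^(NF_i/10), G_i = 10^(G_i,dB/10)
  Stage 1: F_1 = 10^(2.36/10) = 1.722, G_1 = 10^(16.9/10) = 48.98
  Stage 2: F_2 = 10^(3.92/10) = 2.466, G_2 = 10^(−3.92/10) = 0.4055
  Stage 3: F_3 = 10^(7.18/10) = 5.224, G_3 = 10^(−6.33/10) = 0.2328
  Stage 4: F_4 = 10^(6.89/10) = 4.887, G_4 = 10^(24.7/10) = 295.1
Friis cascade:
  F = 1.722 + (2.466 − 1)/48.98 + (5.224 − 1)/19.86 + (4.887 − 1)/4.624 = 2.805
NF = 10 log₁₀(2.805) = 4.48 dB

4.48 dB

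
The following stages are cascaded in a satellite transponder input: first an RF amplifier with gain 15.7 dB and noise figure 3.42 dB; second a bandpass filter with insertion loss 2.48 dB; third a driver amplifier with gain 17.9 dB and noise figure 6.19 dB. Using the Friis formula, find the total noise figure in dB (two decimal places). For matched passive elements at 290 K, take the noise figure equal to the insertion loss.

Convert to linear (a loss of L dB is a gain of −L dB): F_i = 10^(NF_i/10), G_i = 10^(G_i,dB/10)
  Stage 1: F_1 = 10^(3.42/10) = 2.198, G_1 = 10^(15.7/10) = 37.15
  Stage 2: F_2 = 10^(2.48/10) = 1.770, G_2 = 10^(−2.48/10) = 0.5649
  Stage 3: F_3 = 10^(6.19/10) = 4.159, G_3 = 10^(17.9/10) = 61.66
Friis cascade:
  F = 2.198 + (1.770 − 1)/37.15 + (4.159 − 1)/20.99 = 2.369
NF = 10 log₁₀(2.369) = 3.75 dB

3.75 dB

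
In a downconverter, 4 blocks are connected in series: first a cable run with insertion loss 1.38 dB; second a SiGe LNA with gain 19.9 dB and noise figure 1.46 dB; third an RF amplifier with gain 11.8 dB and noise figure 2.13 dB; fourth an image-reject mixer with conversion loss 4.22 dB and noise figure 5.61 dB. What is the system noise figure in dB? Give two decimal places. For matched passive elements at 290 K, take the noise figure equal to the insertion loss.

2.87 dB

Convert to linear (a loss of L dB is a gain of −L dB): F_i = 10^(NF_i/10), G_i = 10^(G_i,dB/10)
  Stage 1: F_1 = 10^(1.38/10) = 1.374, G_1 = 10^(−1.38/10) = 0.7278
  Stage 2: F_2 = 10^(1.46/10) = 1.400, G_2 = 10^(19.9/10) = 97.72
  Stage 3: F_3 = 10^(2.13/10) = 1.633, G_3 = 10^(11.8/10) = 15.14
  Stage 4: F_4 = 10^(5.61/10) = 3.639, G_4 = 10^(−4.22/10) = 0.3784
Friis cascade:
  F = 1.374 + (1.400 − 1)/0.7278 + (1.633 − 1)/71.12 + (3.639 − 1)/1076 = 1.934
NF = 10 log₁₀(1.934) = 2.87 dB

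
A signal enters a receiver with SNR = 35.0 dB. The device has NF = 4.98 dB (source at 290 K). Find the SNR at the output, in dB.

30.02 dB

By definition F = SNR_in/SNR_out, so in dB: SNR_out = SNR_in − NF
SNR_out = 35.0 − 4.98 = 30.02 dB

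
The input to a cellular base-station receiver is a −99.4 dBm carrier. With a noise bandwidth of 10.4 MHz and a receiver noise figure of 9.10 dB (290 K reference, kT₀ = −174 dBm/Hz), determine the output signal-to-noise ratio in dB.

−4.7 dB

Noise floor: N = −174 + 10 log₁₀(B) + NF
10 log₁₀(1.04×10⁷) = 70.17 dB
N = −174 + 70.17 + 9.10 = −94.73 dBm
SNR = P_sig − N = −99.4 − (−94.73) = −4.67 dB → −4.7 dB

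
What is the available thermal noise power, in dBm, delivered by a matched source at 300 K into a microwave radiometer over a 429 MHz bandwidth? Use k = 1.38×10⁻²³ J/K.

−87.5 dBm

P_n = kTB = 1.38×10⁻²³ × 300 × 4.29×10⁸ = 1.78×10⁻¹² W
In dBm: 10 log₁₀(1.78×10⁻¹² / 10⁻³) = −87.5 dBm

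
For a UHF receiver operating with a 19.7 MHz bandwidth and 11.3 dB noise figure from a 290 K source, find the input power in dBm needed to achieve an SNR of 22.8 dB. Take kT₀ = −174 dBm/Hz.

−67.0 dBm

Sensitivity = −174 + 10 log₁₀(B) + NF + SNR_min
= −174 + 72.94 + 11.3 + 22.8
= −66.96 dBm → −67.0 dBm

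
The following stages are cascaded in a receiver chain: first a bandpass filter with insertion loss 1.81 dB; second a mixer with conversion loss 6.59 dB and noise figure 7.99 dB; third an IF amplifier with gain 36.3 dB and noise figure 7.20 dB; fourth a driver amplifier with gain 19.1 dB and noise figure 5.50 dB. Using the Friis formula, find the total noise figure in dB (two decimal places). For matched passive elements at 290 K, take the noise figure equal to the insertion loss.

Convert to linear (a loss of L dB is a gain of −L dB): F_i = 10^(NF_i/10), G_i = 10^(G_i,dB/10)
  Stage 1: F_1 = 10^(1.81/10) = 1.517, G_1 = 10^(−1.81/10) = 0.6592
  Stage 2: F_2 = 10^(7.99/10) = 6.295, G_2 = 10^(−6.59/10) = 0.2193
  Stage 3: F_3 = 10^(7.20/10) = 5.248, G_3 = 10^(36.3/10) = 4266
  Stage 4: F_4 = 10^(5.50/10) = 3.548, G_4 = 10^(19.1/10) = 81.28
Friis cascade:
  F = 1.517 + (6.295 − 1)/0.6592 + (5.248 − 1)/0.1445 + (3.548 − 1)/616.6 = 38.94
NF = 10 log₁₀(38.94) = 15.90 dB

15.90 dB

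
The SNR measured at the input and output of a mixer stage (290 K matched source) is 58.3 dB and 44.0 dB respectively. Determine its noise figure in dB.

14.3 dB

NF (dB) = SNR_in(dB) − SNR_out(dB) when the source is at T₀
NF = 58.3 − 44.0 = 14.3 dB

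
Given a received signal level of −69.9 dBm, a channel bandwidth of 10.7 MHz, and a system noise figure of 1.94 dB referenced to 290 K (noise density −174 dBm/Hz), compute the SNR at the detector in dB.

Noise floor: N = −174 + 10 log₁₀(B) + NF
10 log₁₀(1.07×10⁷) = 70.29 dB
N = −174 + 70.29 + 1.94 = −101.77 dBm
SNR = P_sig − N = −69.9 − (−101.77) = 31.87 dB → 31.9 dB

31.9 dB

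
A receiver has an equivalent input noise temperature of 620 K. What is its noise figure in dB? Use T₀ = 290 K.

F = 1 + T_e/T₀ = 1 + 620/290 = 3.13793
NF = 10 log₁₀(3.13793) = 4.97 dB

4.97 dB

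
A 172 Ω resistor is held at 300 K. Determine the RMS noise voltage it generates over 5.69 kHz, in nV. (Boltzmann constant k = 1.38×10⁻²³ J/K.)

127 nV

V_n = √(4kTRB)
4kTRB = 4 × 1.38×10⁻²³ × 300 × 1.72×10² × 5.69×10³ = 1.62×10⁻¹⁴ V²
V_n = √(1.62×10⁻¹⁴) = 1.27×10⁻⁷ V = 127 nV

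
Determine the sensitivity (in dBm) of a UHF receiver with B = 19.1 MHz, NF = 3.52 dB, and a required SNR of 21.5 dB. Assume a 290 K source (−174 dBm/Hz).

Sensitivity = −174 + 10 log₁₀(B) + NF + SNR_min
= −174 + 72.81 + 3.52 + 21.5
= −76.17 dBm → −76.2 dBm

−76.2 dBm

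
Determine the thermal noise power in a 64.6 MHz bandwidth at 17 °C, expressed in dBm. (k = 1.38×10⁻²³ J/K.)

−95.9 dBm

T = 17 °C + 273.15 = 290.15 K
P_n = kTB = 1.38×10⁻²³ × 290.15 × 6.46×10⁷ = 2.59×10⁻¹³ W
In dBm: 10 log₁₀(2.59×10⁻¹³ / 10⁻³) = −95.9 dBm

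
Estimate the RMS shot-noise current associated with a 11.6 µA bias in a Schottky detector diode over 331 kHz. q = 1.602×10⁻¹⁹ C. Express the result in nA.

I_n = √(2qI·B)
2qI·B = 2 × 1.602×10⁻¹⁹ × 1.16×10⁻⁵ × 3.31×10⁵ = 1.23×10⁻¹⁸ A²
I_n = √(1.23×10⁻¹⁸) = 1.11×10⁻⁹ A = 1.11 nA

1.11 nA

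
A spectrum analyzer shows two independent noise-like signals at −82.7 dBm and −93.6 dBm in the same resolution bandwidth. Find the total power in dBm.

−82.4 dBm

Convert to linear, add, convert back:
P₁ = 5.37×10⁻¹² W, P₂ = 4.37×10⁻¹³ W
P_tot = 5.81×10⁻¹² W → 10 log₁₀(P_tot / 10⁻³) = −82.4 dBm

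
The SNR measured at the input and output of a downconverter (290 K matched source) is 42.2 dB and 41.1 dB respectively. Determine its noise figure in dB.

1.1 dB

NF (dB) = SNR_in(dB) − SNR_out(dB) when the source is at T₀
NF = 42.2 − 41.1 = 1.1 dB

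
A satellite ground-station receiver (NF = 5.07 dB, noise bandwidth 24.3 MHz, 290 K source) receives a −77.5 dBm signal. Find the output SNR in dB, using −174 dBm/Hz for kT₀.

Noise floor: N = −174 + 10 log₁₀(B) + NF
10 log₁₀(2.43×10⁷) = 73.86 dB
N = −174 + 73.86 + 5.07 = −95.07 dBm
SNR = P_sig − N = −77.5 − (−95.07) = 17.57 dB → 17.6 dB

17.6 dB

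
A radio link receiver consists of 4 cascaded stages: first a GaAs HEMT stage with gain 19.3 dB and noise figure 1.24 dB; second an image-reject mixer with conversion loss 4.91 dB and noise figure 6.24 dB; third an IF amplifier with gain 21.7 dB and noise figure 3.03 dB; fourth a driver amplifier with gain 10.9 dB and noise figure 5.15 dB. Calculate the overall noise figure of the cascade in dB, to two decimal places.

Convert to linear (a loss of L dB is a gain of −L dB): F_i = 10^(NF_i/10), G_i = 10^(G_i,dB/10)
  Stage 1: F_1 = 10^(1.24/10) = 1.330, G_1 = 10^(19.3/10) = 85.11
  Stage 2: F_2 = 10^(6.24/10) = 4.207, G_2 = 10^(−4.91/10) = 0.3228
  Stage 3: F_3 = 10^(3.03/10) = 2.009, G_3 = 10^(21.7/10) = 147.9
  Stage 4: F_4 = 10^(5.15/10) = 3.273, G_4 = 10^(10.9/10) = 12.30
Friis cascade:
  F = 1.330 + (4.207 − 1)/85.11 + (2.009 − 1)/27.48 + (3.273 − 1)/4064 = 1.405
NF = 10 log₁₀(1.405) = 1.48 dB

1.48 dB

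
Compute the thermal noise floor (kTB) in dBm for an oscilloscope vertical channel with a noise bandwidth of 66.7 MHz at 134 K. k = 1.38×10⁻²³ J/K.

P_n = kTB = 1.38×10⁻²³ × 134 × 6.67×10⁷ = 1.23×10⁻¹³ W
In dBm: 10 log₁₀(1.23×10⁻¹³ / 10⁻³) = −99.1 dBm

−99.1 dBm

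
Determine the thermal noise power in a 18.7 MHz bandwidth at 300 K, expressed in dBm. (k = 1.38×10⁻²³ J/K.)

P_n = kTB = 1.38×10⁻²³ × 300 × 1.87×10⁷ = 7.74×10⁻¹⁴ W
In dBm: 10 log₁₀(7.74×10⁻¹⁴ / 10⁻³) = −101.1 dBm

−101.1 dBm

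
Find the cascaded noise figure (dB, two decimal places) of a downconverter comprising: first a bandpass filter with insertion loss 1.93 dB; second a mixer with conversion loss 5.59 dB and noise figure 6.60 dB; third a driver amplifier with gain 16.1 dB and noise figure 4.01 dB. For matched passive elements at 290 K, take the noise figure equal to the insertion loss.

Convert to linear (a loss of L dB is a gain of −L dB): F_i = 10^(NF_i/10), G_i = 10^(G_i,dB/10)
  Stage 1: F_1 = 10^(1.93/10) = 1.560, G_1 = 10^(−1.93/10) = 0.6412
  Stage 2: F_2 = 10^(6.60/10) = 4.571, G_2 = 10^(−5.59/10) = 0.2761
  Stage 3: F_3 = 10^(4.01/10) = 2.518, G_3 = 10^(16.1/10) = 40.74
Friis cascade:
  F = 1.560 + (4.571 − 1)/0.6412 + (2.518 − 1)/0.1770 = 15.70
NF = 10 log₁₀(15.70) = 11.96 dB

11.96 dB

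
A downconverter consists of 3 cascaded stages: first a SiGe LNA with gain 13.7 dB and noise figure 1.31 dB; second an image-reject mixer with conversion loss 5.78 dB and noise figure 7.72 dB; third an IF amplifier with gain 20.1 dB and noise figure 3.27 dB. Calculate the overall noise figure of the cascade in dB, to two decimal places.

Convert to linear (a loss of L dB is a gain of −L dB): F_i = 10^(NF_i/10), G_i = 10^(G_i,dB/10)
  Stage 1: F_1 = 10^(1.31/10) = 1.352, G_1 = 10^(13.7/10) = 23.44
  Stage 2: F_2 = 10^(7.72/10) = 5.916, G_2 = 10^(−5.78/10) = 0.2642
  Stage 3: F_3 = 10^(3.27/10) = 2.123, G_3 = 10^(20.1/10) = 102.3
Friis cascade:
  F = 1.352 + (5.916 − 1)/23.44 + (2.123 − 1)/6.194 = 1.743
NF = 10 log₁₀(1.743) = 2.41 dB

2.41 dB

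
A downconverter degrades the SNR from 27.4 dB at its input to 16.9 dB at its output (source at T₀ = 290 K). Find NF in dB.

10.5 dB

NF (dB) = SNR_in(dB) − SNR_out(dB) when the source is at T₀
NF = 27.4 − 16.9 = 10.5 dB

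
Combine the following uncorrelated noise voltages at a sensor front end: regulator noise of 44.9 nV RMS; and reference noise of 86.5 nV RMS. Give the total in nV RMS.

Uncorrelated sources add in power (mean-square): V_tot = √(ΣV_i²)
V_tot = √[(4.49×10⁻⁸)² + (8.65×10⁻⁸)²] = 9.75×10⁻⁸ V = 97.5 nV

97.5 nV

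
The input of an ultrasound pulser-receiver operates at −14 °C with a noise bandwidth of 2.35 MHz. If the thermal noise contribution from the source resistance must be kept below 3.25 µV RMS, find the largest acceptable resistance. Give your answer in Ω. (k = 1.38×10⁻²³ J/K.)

T = −14 °C + 273.15 = 259.15 K
Johnson–Nyquist: V_n = √(4kTRB) ⇒ R = V_n² / (4kTB)
4kTB = 4 × 1.38×10⁻²³ × 259.15 × 2.35×10⁶ = 3.36×10⁻¹⁴
R = (3.25×10⁻⁶)² / 3.36×10⁻¹⁴ = 3.14×10² Ω = 314 Ω

314 Ω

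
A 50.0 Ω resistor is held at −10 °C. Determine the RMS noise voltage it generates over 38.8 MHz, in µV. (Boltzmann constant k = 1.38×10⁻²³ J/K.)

T = −10 °C + 273.15 = 263.15 K
V_n = √(4kTRB)
4kTRB = 4 × 1.38×10⁻²³ × 263.15 × 5.00×10¹ × 3.88×10⁷ = 2.82×10⁻¹¹ V²
V_n = √(2.82×10⁻¹¹) = 5.31×10⁻⁶ V = 5.31 µV

5.31 µV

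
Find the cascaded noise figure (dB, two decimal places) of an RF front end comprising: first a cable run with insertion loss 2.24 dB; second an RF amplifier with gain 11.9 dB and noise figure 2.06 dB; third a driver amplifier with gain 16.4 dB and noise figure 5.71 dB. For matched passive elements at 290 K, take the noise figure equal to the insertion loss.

Convert to linear (a loss of L dB is a gain of −L dB): F_i = 10^(NF_i/10), G_i = 10^(G_i,dB/10)
  Stage 1: F_1 = 10^(2.24/10) = 1.675, G_1 = 10^(−2.24/10) = 0.5970
  Stage 2: F_2 = 10^(2.06/10) = 1.607, G_2 = 10^(11.9/10) = 15.49
  Stage 3: F_3 = 10^(5.71/10) = 3.724, G_3 = 10^(16.4/10) = 43.65
Friis cascade:
  F = 1.675 + (1.607 − 1)/0.5970 + (3.724 − 1)/9.247 = 2.986
NF = 10 log₁₀(2.986) = 4.75 dB

4.75 dB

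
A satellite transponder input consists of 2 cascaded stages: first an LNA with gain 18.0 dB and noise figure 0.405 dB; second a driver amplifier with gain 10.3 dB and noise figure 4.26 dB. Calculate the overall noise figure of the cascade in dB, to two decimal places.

Convert to linear (a loss of L dB is a gain of −L dB): F_i = 10^(NF_i/10), G_i = 10^(G_i,dB/10)
  Stage 1: F_1 = 10^(0.405/10) = 1.098, G_1 = 10^(18.0/10) = 63.10
  Stage 2: F_2 = 10^(4.26/10) = 2.667, G_2 = 10^(10.3/10) = 10.72
Friis cascade:
  F = 1.098 + (2.667 − 1)/63.10 = 1.124
NF = 10 log₁₀(1.124) = 0.51 dB

0.51 dB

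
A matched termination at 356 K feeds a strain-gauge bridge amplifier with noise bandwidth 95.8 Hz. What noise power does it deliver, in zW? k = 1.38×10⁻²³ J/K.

471 zW

P_n = kTB = 1.38×10⁻²³ × 356 × 9.58×10¹ = 4.71×10⁻¹⁹ W = 471 zW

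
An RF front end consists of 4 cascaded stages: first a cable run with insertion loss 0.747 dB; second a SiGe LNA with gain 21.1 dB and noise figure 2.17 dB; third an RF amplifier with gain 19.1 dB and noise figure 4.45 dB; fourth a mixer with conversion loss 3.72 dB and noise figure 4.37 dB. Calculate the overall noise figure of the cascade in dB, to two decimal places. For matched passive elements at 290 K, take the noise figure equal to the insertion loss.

Convert to linear (a loss of L dB is a gain of −L dB): F_i = 10^(NF_i/10), G_i = 10^(G_i,dB/10)
  Stage 1: F_1 = 10^(0.747/10) = 1.188, G_1 = 10^(−0.747/10) = 0.8420
  Stage 2: F_2 = 10^(2.17/10) = 1.648, G_2 = 10^(21.1/10) = 128.8
  Stage 3: F_3 = 10^(4.45/10) = 2.786, G_3 = 10^(19.1/10) = 81.28
  Stage 4: F_4 = 10^(4.37/10) = 2.735, G_4 = 10^(−3.72/10) = 0.4246
Friis cascade:
  F = 1.188 + (1.648 − 1)/0.8420 + (2.786 − 1)/108.5 + (2.735 − 1)/8817 = 1.974
NF = 10 log₁₀(1.974) = 2.95 dB

2.95 dB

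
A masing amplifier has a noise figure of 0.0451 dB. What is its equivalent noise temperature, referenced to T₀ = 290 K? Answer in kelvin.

3.03 K

F = 10^(0.0451/10) = 1.01044
T_e = (F − 1)·T₀ = (1.01044 − 1) × 290 = 3.03 K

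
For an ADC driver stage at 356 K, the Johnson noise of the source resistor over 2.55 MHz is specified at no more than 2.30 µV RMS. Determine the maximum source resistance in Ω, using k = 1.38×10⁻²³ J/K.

106 Ω

Johnson–Nyquist: V_n = √(4kTRB) ⇒ R = V_n² / (4kTB)
4kTB = 4 × 1.38×10⁻²³ × 356 × 2.55×10⁶ = 5.01×10⁻¹⁴
R = (2.30×10⁻⁶)² / 5.01×10⁻¹⁴ = 1.06×10² Ω = 106 Ω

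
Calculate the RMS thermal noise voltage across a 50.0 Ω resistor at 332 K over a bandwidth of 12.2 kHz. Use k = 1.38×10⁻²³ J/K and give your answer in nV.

106 nV

V_n = √(4kTRB)
4kTRB = 4 × 1.38×10⁻²³ × 332 × 5.00×10¹ × 1.22×10⁴ = 1.12×10⁻¹⁴ V²
V_n = √(1.12×10⁻¹⁴) = 1.06×10⁻⁷ V = 106 nV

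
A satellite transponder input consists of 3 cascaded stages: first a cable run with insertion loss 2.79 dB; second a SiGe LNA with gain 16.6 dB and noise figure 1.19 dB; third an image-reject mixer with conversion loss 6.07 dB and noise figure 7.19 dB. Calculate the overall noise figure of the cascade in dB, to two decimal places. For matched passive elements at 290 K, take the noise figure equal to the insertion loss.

4.28 dB

Convert to linear (a loss of L dB is a gain of −L dB): F_i = 10^(NF_i/10), G_i = 10^(G_i,dB/10)
  Stage 1: F_1 = 10^(2.79/10) = 1.901, G_1 = 10^(−2.79/10) = 0.5260
  Stage 2: F_2 = 10^(1.19/10) = 1.315, G_2 = 10^(16.6/10) = 45.71
  Stage 3: F_3 = 10^(7.19/10) = 5.236, G_3 = 10^(−6.07/10) = 0.2472
Friis cascade:
  F = 1.901 + (1.315 − 1)/0.5260 + (5.236 − 1)/24.04 = 2.677
NF = 10 log₁₀(2.677) = 4.28 dB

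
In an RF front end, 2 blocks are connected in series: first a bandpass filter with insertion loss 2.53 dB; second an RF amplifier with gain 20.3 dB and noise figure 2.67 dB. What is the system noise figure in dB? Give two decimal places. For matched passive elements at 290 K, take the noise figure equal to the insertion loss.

5.20 dB

Convert to linear (a loss of L dB is a gain of −L dB): F_i = 10^(NF_i/10), G_i = 10^(G_i,dB/10)
  Stage 1: F_1 = 10^(2.53/10) = 1.791, G_1 = 10^(−2.53/10) = 0.5585
  Stage 2: F_2 = 10^(2.67/10) = 1.849, G_2 = 10^(20.3/10) = 107.2
Friis cascade:
  F = 1.791 + (1.849 − 1)/0.5585 = 3.311
NF = 10 log₁₀(3.311) = 5.20 dB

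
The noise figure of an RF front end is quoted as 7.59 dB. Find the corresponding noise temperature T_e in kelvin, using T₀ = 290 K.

F = 10^(7.59/10) = 5.74116
T_e = (F − 1)·T₀ = (5.74116 − 1) × 290 = 1375 K

1375 K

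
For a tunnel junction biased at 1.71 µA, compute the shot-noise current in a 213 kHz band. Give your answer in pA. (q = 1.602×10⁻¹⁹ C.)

I_n = √(2qI·B)
2qI·B = 2 × 1.602×10⁻¹⁹ × 1.71×10⁻⁶ × 2.13×10⁵ = 1.17×10⁻¹⁹ A²
I_n = √(1.17×10⁻¹⁹) = 3.42×10⁻¹⁰ A = 342 pA

342 pA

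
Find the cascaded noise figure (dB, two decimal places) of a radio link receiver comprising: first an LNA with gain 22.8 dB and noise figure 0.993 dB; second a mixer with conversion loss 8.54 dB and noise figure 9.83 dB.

1.15 dB

Convert to linear (a loss of L dB is a gain of −L dB): F_i = 10^(NF_i/10), G_i = 10^(G_i,dB/10)
  Stage 1: F_1 = 10^(0.993/10) = 1.257, G_1 = 10^(22.8/10) = 190.5
  Stage 2: F_2 = 10^(9.83/10) = 9.616, G_2 = 10^(−8.54/10) = 0.1400
Friis cascade:
  F = 1.257 + (9.616 − 1)/190.5 = 1.302
NF = 10 log₁₀(1.302) = 1.15 dB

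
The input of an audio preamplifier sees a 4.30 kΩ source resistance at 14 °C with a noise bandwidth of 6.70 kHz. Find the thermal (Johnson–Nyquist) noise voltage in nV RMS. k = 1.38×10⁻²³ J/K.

T = 14 °C + 273.15 = 287.15 K
V_n = √(4kTRB)
4kTRB = 4 × 1.38×10⁻²³ × 287.15 × 4.30×10³ × 6.70×10³ = 4.57×10⁻¹³ V²
V_n = √(4.57×10⁻¹³) = 6.76×10⁻⁷ V = 676 nV

676 nV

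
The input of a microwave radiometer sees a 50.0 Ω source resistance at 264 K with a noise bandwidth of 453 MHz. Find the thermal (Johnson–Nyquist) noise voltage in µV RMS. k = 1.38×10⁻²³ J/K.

V_n = √(4kTRB)
4kTRB = 4 × 1.38×10⁻²³ × 264 × 5.00×10¹ × 4.53×10⁸ = 3.30×10⁻¹⁰ V²
V_n = √(3.30×10⁻¹⁰) = 1.82×10⁻⁵ V = 18.2 µV

18.2 µV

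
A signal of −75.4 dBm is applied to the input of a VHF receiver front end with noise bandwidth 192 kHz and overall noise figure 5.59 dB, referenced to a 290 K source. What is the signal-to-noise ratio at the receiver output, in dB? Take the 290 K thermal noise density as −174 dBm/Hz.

Noise floor: N = −174 + 10 log₁₀(B) + NF
10 log₁₀(1.92×10⁵) = 52.83 dB
N = −174 + 52.83 + 5.59 = −115.58 dBm
SNR = P_sig − N = −75.4 − (−115.58) = 40.18 dB → 40.2 dB

40.2 dB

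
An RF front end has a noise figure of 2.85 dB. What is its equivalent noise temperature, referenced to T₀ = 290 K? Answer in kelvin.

269 K

F = 10^(2.85/10) = 1.92752
T_e = (F − 1)·T₀ = (1.92752 − 1) × 290 = 269 K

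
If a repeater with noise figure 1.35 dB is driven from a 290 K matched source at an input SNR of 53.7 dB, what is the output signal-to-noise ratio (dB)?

52.35 dB

By definition F = SNR_in/SNR_out, so in dB: SNR_out = SNR_in − NF
SNR_out = 53.7 − 1.35 = 52.35 dB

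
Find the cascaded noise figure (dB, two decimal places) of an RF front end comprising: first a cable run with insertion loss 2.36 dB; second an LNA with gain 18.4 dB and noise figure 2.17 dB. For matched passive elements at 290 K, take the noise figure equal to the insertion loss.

Convert to linear (a loss of L dB is a gain of −L dB): F_i = 10^(NF_i/10), G_i = 10^(G_i,dB/10)
  Stage 1: F_1 = 10^(2.36/10) = 1.722, G_1 = 10^(−2.36/10) = 0.5808
  Stage 2: F_2 = 10^(2.17/10) = 1.648, G_2 = 10^(18.4/10) = 69.18
Friis cascade:
  F = 1.722 + (1.648 − 1)/0.5808 = 2.838
NF = 10 log₁₀(2.838) = 4.53 dB

4.53 dB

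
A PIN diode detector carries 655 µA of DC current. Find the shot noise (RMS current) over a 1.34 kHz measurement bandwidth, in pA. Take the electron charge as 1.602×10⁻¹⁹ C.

I_n = √(2qI·B)
2qI·B = 2 × 1.602×10⁻¹⁹ × 6.55×10⁻⁴ × 1.34×10³ = 2.81×10⁻¹⁹ A²
I_n = √(2.81×10⁻¹⁹) = 5.30×10⁻¹⁰ A = 530 pA

530 pA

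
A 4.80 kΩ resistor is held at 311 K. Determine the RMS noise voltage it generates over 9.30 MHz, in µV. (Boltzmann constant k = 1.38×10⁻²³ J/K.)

27.7 µV

V_n = √(4kTRB)
4kTRB = 4 × 1.38×10⁻²³ × 311 × 4.80×10³ × 9.30×10⁶ = 7.66×10⁻¹⁰ V²
V_n = √(7.66×10⁻¹⁰) = 2.77×10⁻⁵ V = 27.7 µV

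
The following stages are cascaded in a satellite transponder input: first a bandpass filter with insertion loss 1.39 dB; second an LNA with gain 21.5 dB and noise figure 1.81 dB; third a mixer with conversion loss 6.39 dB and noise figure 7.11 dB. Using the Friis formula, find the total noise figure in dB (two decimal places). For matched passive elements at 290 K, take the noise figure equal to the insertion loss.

Convert to linear (a loss of L dB is a gain of −L dB): F_i = 10^(NF_i/10), G_i = 10^(G_i,dB/10)
  Stage 1: F_1 = 10^(1.39/10) = 1.377, G_1 = 10^(−1.39/10) = 0.7261
  Stage 2: F_2 = 10^(1.81/10) = 1.517, G_2 = 10^(21.5/10) = 141.3
  Stage 3: F_3 = 10^(7.11/10) = 5.140, G_3 = 10^(−6.39/10) = 0.2296
Friis cascade:
  F = 1.377 + (1.517 − 1)/0.7261 + (5.140 − 1)/102.6 = 2.130
NF = 10 log₁₀(2.130) = 3.28 dB

3.28 dB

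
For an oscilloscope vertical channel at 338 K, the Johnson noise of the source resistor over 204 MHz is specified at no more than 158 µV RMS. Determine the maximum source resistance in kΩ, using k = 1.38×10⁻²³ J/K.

6.56 kΩ

Johnson–Nyquist: V_n = √(4kTRB) ⇒ R = V_n² / (4kTB)
4kTB = 4 × 1.38×10⁻²³ × 338 × 2.04×10⁸ = 3.81×10⁻¹²
R = (1.58×10⁻⁴)² / 3.81×10⁻¹² = 6.56×10³ Ω = 6.56 kΩ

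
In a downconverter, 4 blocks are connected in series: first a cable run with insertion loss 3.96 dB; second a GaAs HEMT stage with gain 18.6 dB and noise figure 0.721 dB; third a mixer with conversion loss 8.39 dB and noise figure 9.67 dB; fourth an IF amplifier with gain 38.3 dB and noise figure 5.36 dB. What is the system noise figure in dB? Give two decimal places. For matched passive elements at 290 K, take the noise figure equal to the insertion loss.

5.80 dB

Convert to linear (a loss of L dB is a gain of −L dB): F_i = 10^(NF_i/10), G_i = 10^(G_i,dB/10)
  Stage 1: F_1 = 10^(3.96/10) = 2.489, G_1 = 10^(−3.96/10) = 0.4018
  Stage 2: F_2 = 10^(0.721/10) = 1.181, G_2 = 10^(18.6/10) = 72.44
  Stage 3: F_3 = 10^(9.67/10) = 9.268, G_3 = 10^(−8.39/10) = 0.1449
  Stage 4: F_4 = 10^(5.36/10) = 3.436, G_4 = 10^(38.3/10) = 6761
Friis cascade:
  F = 2.489 + (1.181 − 1)/0.4018 + (9.268 − 1)/29.11 + (3.436 − 1)/4.217 = 3.800
NF = 10 log₁₀(3.800) = 5.80 dB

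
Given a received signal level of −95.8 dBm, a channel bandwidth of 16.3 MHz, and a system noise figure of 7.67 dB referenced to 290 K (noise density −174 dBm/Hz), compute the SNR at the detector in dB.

−1.6 dB

Noise floor: N = −174 + 10 log₁₀(B) + NF
10 log₁₀(1.63×10⁷) = 72.12 dB
N = −174 + 72.12 + 7.67 = −94.21 dBm
SNR = P_sig − N = −95.8 − (−94.21) = −1.59 dB → −1.6 dB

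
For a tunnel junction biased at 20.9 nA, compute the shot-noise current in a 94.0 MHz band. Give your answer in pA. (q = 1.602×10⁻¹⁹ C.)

I_n = √(2qI·B)
2qI·B = 2 × 1.602×10⁻¹⁹ × 2.09×10⁻⁸ × 9.40×10⁷ = 6.29×10⁻¹⁹ A²
I_n = √(6.29×10⁻¹⁹) = 7.93×10⁻¹⁰ A = 793 pA

793 pA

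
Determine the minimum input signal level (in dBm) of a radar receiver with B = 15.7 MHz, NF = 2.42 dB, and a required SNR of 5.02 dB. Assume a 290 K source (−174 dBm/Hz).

−94.6 dBm

Sensitivity = −174 + 10 log₁₀(B) + NF + SNR_min
= −174 + 71.96 + 2.42 + 5.02
= −94.60 dBm → −94.6 dBm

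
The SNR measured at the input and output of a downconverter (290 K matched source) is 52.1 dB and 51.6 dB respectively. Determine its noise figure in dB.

NF (dB) = SNR_in(dB) − SNR_out(dB) when the source is at T₀
NF = 52.1 − 51.6 = 0.5 dB

0.5 dB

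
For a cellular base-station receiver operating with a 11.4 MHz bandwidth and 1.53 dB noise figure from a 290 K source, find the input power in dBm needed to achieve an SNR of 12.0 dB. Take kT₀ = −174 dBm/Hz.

Sensitivity = −174 + 10 log₁₀(B) + NF + SNR_min
= −174 + 70.57 + 1.53 + 12.0
= −89.90 dBm → −89.9 dBm

−89.9 dBm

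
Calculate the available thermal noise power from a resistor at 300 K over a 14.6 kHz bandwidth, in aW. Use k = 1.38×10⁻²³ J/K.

P_n = kTB = 1.38×10⁻²³ × 300 × 1.46×10⁴ = 6.04×10⁻¹⁷ W = 60.4 aW

60.4 aW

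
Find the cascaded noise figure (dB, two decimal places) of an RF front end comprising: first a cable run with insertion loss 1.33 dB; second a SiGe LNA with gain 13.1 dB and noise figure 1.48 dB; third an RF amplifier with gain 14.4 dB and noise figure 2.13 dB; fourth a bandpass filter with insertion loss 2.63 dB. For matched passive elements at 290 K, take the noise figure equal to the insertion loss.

2.91 dB

Convert to linear (a loss of L dB is a gain of −L dB): F_i = 10^(NF_i/10), G_i = 10^(G_i,dB/10)
  Stage 1: F_1 = 10^(1.33/10) = 1.358, G_1 = 10^(−1.33/10) = 0.7362
  Stage 2: F_2 = 10^(1.48/10) = 1.406, G_2 = 10^(13.1/10) = 20.42
  Stage 3: F_3 = 10^(2.13/10) = 1.633, G_3 = 10^(14.4/10) = 27.54
  Stage 4: F_4 = 10^(2.63/10) = 1.832, G_4 = 10^(−2.63/10) = 0.5458
Friis cascade:
  F = 1.358 + (1.406 − 1)/0.7362 + (1.633 − 1)/15.03 + (1.832 − 1)/414.0 = 1.954
NF = 10 log₁₀(1.954) = 2.91 dB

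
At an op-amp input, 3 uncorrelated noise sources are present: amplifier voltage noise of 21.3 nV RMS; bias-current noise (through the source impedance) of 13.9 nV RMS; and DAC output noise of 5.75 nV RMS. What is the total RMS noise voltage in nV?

Uncorrelated sources add in power (mean-square): V_tot = √(ΣV_i²)
V_tot = √[(2.13×10⁻⁸)² + (1.39×10⁻⁸)² + (5.75×10⁻⁹)²] = 2.61×10⁻⁸ V = 26.1 nV

26.1 nV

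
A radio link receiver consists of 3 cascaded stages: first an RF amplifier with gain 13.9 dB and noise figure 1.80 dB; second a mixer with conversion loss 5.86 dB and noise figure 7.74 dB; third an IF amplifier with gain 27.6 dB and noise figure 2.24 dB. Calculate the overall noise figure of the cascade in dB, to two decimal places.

2.60 dB

Convert to linear (a loss of L dB is a gain of −L dB): F_i = 10^(NF_i/10), G_i = 10^(G_i,dB/10)
  Stage 1: F_1 = 10^(1.80/10) = 1.514, G_1 = 10^(13.9/10) = 24.55
  Stage 2: F_2 = 10^(7.74/10) = 5.943, G_2 = 10^(−5.86/10) = 0.2594
  Stage 3: F_3 = 10^(2.24/10) = 1.675, G_3 = 10^(27.6/10) = 575.4
Friis cascade:
  F = 1.514 + (5.943 − 1)/24.55 + (1.675 − 1)/6.368 = 1.821
NF = 10 log₁₀(1.821) = 2.60 dB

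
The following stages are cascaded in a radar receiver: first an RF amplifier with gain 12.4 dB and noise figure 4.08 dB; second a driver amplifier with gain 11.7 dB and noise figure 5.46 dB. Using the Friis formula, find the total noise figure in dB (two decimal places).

4.32 dB

Convert to linear (a loss of L dB is a gain of −L dB): F_i = 10^(NF_i/10), G_i = 10^(G_i,dB/10)
  Stage 1: F_1 = 10^(4.08/10) = 2.559, G_1 = 10^(12.4/10) = 17.38
  Stage 2: F_2 = 10^(5.46/10) = 3.516, G_2 = 10^(11.7/10) = 14.79
Friis cascade:
  F = 2.559 + (3.516 − 1)/17.38 = 2.703
NF = 10 log₁₀(2.703) = 4.32 dB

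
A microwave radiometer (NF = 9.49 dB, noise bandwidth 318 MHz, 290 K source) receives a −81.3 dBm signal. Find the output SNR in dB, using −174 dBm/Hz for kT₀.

Noise floor: N = −174 + 10 log₁₀(B) + NF
10 log₁₀(3.18×10⁸) = 85.02 dB
N = −174 + 85.02 + 9.49 = −79.49 dBm
SNR = P_sig − N = −81.3 − (−79.49) = −1.81 dB → −1.8 dB

−1.8 dB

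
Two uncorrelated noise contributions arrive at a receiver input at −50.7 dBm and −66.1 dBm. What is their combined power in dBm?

Convert to linear, add, convert back:
P₁ = 8.51×10⁻⁹ W, P₂ = 2.45×10⁻¹⁰ W
P_tot = 8.76×10⁻⁹ W → 10 log₁₀(P_tot / 10⁻³) = −50.6 dBm

−50.6 dBm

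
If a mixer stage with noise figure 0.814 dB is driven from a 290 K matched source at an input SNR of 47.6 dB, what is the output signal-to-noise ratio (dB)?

46.786 dB

By definition F = SNR_in/SNR_out, so in dB: SNR_out = SNR_in − NF
SNR_out = 47.6 − 0.814 = 46.786 dB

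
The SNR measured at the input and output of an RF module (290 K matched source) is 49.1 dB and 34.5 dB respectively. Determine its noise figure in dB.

14.6 dB

NF (dB) = SNR_in(dB) − SNR_out(dB) when the source is at T₀
NF = 49.1 − 34.5 = 14.6 dB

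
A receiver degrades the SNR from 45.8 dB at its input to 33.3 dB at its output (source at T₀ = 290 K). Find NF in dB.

NF (dB) = SNR_in(dB) − SNR_out(dB) when the source is at T₀
NF = 45.8 − 33.3 = 12.5 dB

12.5 dB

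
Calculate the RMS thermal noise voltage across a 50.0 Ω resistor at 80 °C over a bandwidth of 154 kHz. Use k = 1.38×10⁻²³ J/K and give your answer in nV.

387 nV

T = 80 °C + 273.15 = 353.15 K
V_n = √(4kTRB)
4kTRB = 4 × 1.38×10⁻²³ × 353.15 × 5.00×10¹ × 1.54×10⁵ = 1.50×10⁻¹³ V²
V_n = √(1.50×10⁻¹³) = 3.87×10⁻⁷ V = 387 nV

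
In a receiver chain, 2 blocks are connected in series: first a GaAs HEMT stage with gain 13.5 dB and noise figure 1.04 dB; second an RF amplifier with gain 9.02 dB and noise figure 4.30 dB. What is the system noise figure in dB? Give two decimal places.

Convert to linear (a loss of L dB is a gain of −L dB): F_i = 10^(NF_i/10), G_i = 10^(G_i,dB/10)
  Stage 1: F_1 = 10^(1.04/10) = 1.271, G_1 = 10^(13.5/10) = 22.39
  Stage 2: F_2 = 10^(4.30/10) = 2.692, G_2 = 10^(9.02/10) = 7.980
Friis cascade:
  F = 1.271 + (2.692 − 1)/22.39 = 1.346
NF = 10 log₁₀(1.346) = 1.29 dB

1.29 dB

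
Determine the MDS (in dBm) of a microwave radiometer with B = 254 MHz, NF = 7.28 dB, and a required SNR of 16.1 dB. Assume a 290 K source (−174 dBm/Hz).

Sensitivity = −174 + 10 log₁₀(B) + NF + SNR_min
= −174 + 84.05 + 7.28 + 16.1
= −66.57 dBm → −66.6 dBm

−66.6 dBm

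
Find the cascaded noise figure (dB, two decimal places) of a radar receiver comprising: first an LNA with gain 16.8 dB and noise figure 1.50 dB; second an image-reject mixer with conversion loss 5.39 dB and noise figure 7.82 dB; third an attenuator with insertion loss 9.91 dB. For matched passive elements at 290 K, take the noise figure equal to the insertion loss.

3.33 dB

Convert to linear (a loss of L dB is a gain of −L dB): F_i = 10^(NF_i/10), G_i = 10^(G_i,dB/10)
  Stage 1: F_1 = 10^(1.50/10) = 1.413, G_1 = 10^(16.8/10) = 47.86
  Stage 2: F_2 = 10^(7.82/10) = 6.053, G_2 = 10^(−5.39/10) = 0.2891
  Stage 3: F_3 = 10^(9.91/10) = 9.795, G_3 = 10^(−9.91/10) = 0.1021
Friis cascade:
  F = 1.413 + (6.053 − 1)/47.86 + (9.795 − 1)/13.84 = 2.154
NF = 10 log₁₀(2.154) = 3.33 dB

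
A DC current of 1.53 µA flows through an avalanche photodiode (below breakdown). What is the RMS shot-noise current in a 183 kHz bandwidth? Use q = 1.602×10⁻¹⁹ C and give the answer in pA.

300 pA

I_n = √(2qI·B)
2qI·B = 2 × 1.602×10⁻¹⁹ × 1.53×10⁻⁶ × 1.83×10⁵ = 8.97×10⁻²⁰ A²
I_n = √(8.97×10⁻²⁰) = 3.00×10⁻¹⁰ A = 300 pA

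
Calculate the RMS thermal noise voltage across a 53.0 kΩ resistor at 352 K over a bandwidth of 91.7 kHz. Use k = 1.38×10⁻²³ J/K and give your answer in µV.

V_n = √(4kTRB)
4kTRB = 4 × 1.38×10⁻²³ × 352 × 5.30×10⁴ × 9.17×10⁴ = 9.44×10⁻¹¹ V²
V_n = √(9.44×10⁻¹¹) = 9.72×10⁻⁶ V = 9.72 µV

9.72 µV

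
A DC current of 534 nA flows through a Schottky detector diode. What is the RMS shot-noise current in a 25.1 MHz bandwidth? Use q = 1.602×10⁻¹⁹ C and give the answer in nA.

2.07 nA

I_n = √(2qI·B)
2qI·B = 2 × 1.602×10⁻¹⁹ × 5.34×10⁻⁷ × 2.51×10⁷ = 4.29×10⁻¹⁸ A²
I_n = √(4.29×10⁻¹⁸) = 2.07×10⁻⁹ A = 2.07 nA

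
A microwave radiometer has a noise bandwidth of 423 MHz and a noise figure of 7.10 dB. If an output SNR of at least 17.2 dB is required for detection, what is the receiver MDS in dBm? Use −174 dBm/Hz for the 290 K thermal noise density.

−63.4 dBm

Sensitivity = −174 + 10 log₁₀(B) + NF + SNR_min
= −174 + 86.26 + 7.10 + 17.2
= −63.44 dBm → −63.4 dBm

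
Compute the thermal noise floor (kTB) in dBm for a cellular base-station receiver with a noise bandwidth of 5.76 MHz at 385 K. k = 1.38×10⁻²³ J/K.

P_n = kTB = 1.38×10⁻²³ × 385 × 5.76×10⁶ = 3.06×10⁻¹⁴ W
In dBm: 10 log₁₀(3.06×10⁻¹⁴ / 10⁻³) = −105.1 dBm

−105.1 dBm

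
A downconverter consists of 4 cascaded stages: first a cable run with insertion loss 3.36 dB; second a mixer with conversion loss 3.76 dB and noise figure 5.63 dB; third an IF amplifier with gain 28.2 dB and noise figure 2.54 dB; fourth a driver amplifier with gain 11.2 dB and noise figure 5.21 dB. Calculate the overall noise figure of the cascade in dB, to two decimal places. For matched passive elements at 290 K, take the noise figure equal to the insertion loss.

Convert to linear (a loss of L dB is a gain of −L dB): F_i = 10^(NF_i/10), G_i = 10^(G_i,dB/10)
  Stage 1: F_1 = 10^(3.36/10) = 2.168, G_1 = 10^(−3.36/10) = 0.4613
  Stage 2: F_2 = 10^(5.63/10) = 3.656, G_2 = 10^(−3.76/10) = 0.4207
  Stage 3: F_3 = 10^(2.54/10) = 1.795, G_3 = 10^(28.2/10) = 660.7
  Stage 4: F_4 = 10^(5.21/10) = 3.319, G_4 = 10^(11.2/10) = 13.18
Friis cascade:
  F = 2.168 + (3.656 − 1)/0.4613 + (1.795 − 1)/0.1941 + (3.319 − 1)/128.2 = 12.04
NF = 10 log₁₀(12.04) = 10.81 dB

10.81 dB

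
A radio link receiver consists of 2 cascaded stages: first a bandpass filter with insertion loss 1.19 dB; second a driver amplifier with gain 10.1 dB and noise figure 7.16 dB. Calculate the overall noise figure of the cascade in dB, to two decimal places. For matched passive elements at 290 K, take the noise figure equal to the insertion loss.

Convert to linear (a loss of L dB is a gain of −L dB): F_i = 10^(NF_i/10), G_i = 10^(G_i,dB/10)
  Stage 1: F_1 = 10^(1.19/10) = 1.315, G_1 = 10^(−1.19/10) = 0.7603
  Stage 2: F_2 = 10^(7.16/10) = 5.200, G_2 = 10^(10.1/10) = 10.23
Friis cascade:
  F = 1.315 + (5.200 − 1)/0.7603 = 6.839
NF = 10 log₁₀(6.839) = 8.35 dB

8.35 dB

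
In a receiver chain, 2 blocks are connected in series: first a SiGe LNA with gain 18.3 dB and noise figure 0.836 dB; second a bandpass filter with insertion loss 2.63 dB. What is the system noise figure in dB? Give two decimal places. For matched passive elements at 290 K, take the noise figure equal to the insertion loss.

Convert to linear (a loss of L dB is a gain of −L dB): F_i = 10^(NF_i/10), G_i = 10^(G_i,dB/10)
  Stage 1: F_1 = 10^(0.836/10) = 1.212, G_1 = 10^(18.3/10) = 67.61
  Stage 2: F_2 = 10^(2.63/10) = 1.832, G_2 = 10^(−2.63/10) = 0.5458
Friis cascade:
  F = 1.212 + (1.832 − 1)/67.61 = 1.225
NF = 10 log₁₀(1.225) = 0.88 dB

0.88 dB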